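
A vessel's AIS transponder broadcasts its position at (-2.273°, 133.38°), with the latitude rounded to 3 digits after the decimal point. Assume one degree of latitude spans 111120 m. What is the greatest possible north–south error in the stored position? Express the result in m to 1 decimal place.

55.6 m

Rounding to 3 decimal places leaves the latitude within ±0.0005° of the true value.
North–south distance: 0.0005° × 111120 m/° = 55.56 m.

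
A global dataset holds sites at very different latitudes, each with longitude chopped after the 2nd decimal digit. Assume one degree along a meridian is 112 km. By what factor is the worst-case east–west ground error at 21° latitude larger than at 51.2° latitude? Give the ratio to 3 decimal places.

1.490

Truncating at 2 decimal places can drop up to a full unit in the last place, so the longitude may be off by as much as 0.01°.
At 21°: 0.01° × 112000 × cos 21° = 0.01 × 112000 × 0.9336 ≈ 1045.6 m.
Error at 51.2° = 0.01° × 112000 × cos 51.2° ≈ 1120 × 0.6266 = 701.8 m.
The ratio reduces to cos 21° / cos 51.2° = 0.9336/0.6266 ≈ 1.4899.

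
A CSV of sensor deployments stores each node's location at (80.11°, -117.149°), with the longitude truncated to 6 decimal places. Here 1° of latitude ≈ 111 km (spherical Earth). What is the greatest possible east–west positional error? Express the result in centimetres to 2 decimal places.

1.91 centimetres

Truncating at 6 decimal places can drop up to a full unit in the last place, so the longitude may be off by as much as 1e-06°.
At latitude 80.11° a degree of longitude spans 111000 m × cos 80.11° = 111000 × 0.1718 ≈ 19065 m.
So at most 1e-06° × 19065 ≈ 0.019065 m east–west.
That is 0.019065 m = 1.9065 cm.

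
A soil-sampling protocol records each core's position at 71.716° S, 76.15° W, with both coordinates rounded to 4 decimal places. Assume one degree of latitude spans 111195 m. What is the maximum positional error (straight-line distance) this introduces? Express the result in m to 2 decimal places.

5.83 m

Rounding to 4 decimal places leaves each coordinate within ±5e-05° of the true value.
Latitude error → 5e-05 × 111195 = 5.55975 m along the meridian.
E–W at 71.716°: 5e-05° × 111195 × cos 71.716° = 5e-05 × 111195 × 0.3137 ≈ 1.74425 m.
The two errors are perpendicular, so the maximum displacement is √(5.55975² + 1.74425²) ≈ 5.82694 m.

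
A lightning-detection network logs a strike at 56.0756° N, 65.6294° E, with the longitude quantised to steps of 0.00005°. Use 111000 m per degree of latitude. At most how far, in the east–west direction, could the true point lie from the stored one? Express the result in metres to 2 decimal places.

With a 0.00005° grid the true value lies within half a step, ±0.00005°/2 = ±2.5e-05°, of the stored one.
At latitude 56.0756° a degree of longitude spans 111000 m × cos 56.0756° = 111000 × 0.5581 ≈ 61948.9 m.
Maximum E–W displacement: 2.5e-05 × 61948.9 = 1.54872 m.

1.55 metres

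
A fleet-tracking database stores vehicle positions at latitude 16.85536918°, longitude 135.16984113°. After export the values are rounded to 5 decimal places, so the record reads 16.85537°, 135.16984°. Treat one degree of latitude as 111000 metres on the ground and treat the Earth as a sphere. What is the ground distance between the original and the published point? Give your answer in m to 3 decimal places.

0.151 m

The latitude changed by -0.00000082° and the longitude by +0.00000113°.
North–south shift: -0.00000082 × 111000 = -0.09102 m.
East–west at this latitude: 0.00000113° × 111000 × cos 16.8554° ≈ 0.00000113 × 106231 = 0.120041 m.
Distance: √(0.09102² + 0.120041²) ≈ 0.150647 m.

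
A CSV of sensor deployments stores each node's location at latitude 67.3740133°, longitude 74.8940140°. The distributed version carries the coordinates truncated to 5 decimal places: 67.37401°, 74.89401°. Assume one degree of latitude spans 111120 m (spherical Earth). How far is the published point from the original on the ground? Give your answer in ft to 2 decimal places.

The latitude changed by +0.0000033° and the longitude by +0.0000040°.
North–south shift: 0.0000033 × 111120 = 0.366696 m.
E–W at 67.374°: 0.0000040° × 111120 × cos 67.374° = 0.0000040 × 111120 × 0.3847 ≈ 0.170998 m.
Hypotenuse of the two orthogonal shifts: √(0.366696² + 0.170998²) = 0.404606 m.
Converting: 0.404606 m × 3.2808 ft/m ≈ 1.3274 ft.

1.33 ft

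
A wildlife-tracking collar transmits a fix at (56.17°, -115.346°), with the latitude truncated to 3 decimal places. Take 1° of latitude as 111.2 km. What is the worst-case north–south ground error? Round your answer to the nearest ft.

365 ft

Truncating at 3 decimal places can drop up to a full unit in the last place, so the latitude may be off by as much as 0.001°.
So the N–S error is at most 0.001 × 111200 = 111.2 m.
In feet: 111.2 m ÷ 0.3048 ≈ 364.83 ft.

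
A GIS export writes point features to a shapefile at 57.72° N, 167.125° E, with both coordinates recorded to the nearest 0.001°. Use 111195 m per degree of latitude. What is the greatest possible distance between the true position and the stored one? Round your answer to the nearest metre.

Rounding to 3 decimal places leaves each coordinate within ±0.0005° of the true value.
N–S: 0.0005° × 111195 m/° = 55.5975 m.
E–W at 57.72°: 0.0005° × 111195 × cos 57.72° = 0.0005 × 111195 × 0.5341 ≈ 29.6922 m.
Combining orthogonally: (55.5975² + 29.6922²)^½ ≈ 63.0295 m.

63 metres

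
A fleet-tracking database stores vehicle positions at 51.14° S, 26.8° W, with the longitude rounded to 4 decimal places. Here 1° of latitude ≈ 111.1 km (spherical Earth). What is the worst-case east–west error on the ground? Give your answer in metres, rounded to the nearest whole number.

3 metres

Rounding to 4 decimal places leaves the longitude within ±5e-05° of the true value.
One degree of longitude at 51.14° is 111100 × cos 51.14° ≈ 111100 × 0.6274 = 69706.3 m.
East–west error: 5e-05° × 69706.3 m/° ≈ 3.48532 m.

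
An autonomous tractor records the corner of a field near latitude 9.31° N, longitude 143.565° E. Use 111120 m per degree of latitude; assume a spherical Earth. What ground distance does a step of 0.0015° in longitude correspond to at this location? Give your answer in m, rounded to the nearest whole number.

At 9.31° a degree of longitude is 111120 × cos 9.31° ≈ 109656 m, so 0.0015° corresponds to 164.484 m.

164 m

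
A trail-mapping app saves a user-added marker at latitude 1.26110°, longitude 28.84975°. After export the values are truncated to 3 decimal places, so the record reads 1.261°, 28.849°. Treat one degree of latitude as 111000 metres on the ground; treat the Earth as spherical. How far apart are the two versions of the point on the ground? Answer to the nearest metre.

84 metres

Δlat = 1.26110 − 1.261 = +0.00010°; Δlon = 28.84975 − 28.849 = +0.00075°.
North–south shift: 0.00010 × 111000 = 11.1 m.
East–west at this latitude: 0.00075° × 111000 × cos 1.261° ≈ 0.00075 × 110973 = 83.2298 m.
Distance: √(11.1² + 83.2298²) ≈ 83.9668 m.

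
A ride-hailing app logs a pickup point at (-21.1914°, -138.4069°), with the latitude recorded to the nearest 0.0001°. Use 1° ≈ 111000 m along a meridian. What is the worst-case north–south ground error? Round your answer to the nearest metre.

Rounding to 4 decimal places leaves the latitude within ±5e-05° of the true value.
North–south distance: 5e-05° × 111000 m/° = 5.55 m.

6 metres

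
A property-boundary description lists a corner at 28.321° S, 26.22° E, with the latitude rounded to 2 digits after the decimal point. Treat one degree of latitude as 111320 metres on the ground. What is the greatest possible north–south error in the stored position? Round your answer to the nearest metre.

Rounding to 2 decimal places leaves the latitude within ±0.005° of the true value.
Along the meridian that is 0.005° × 111320 m/° = 556.6 m.

557 metres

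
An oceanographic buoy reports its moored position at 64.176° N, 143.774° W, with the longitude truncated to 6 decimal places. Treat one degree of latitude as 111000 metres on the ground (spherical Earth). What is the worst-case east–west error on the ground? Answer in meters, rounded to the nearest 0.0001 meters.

0.0484 meters

Truncating at 6 decimal places can drop up to a full unit in the last place, so the longitude may be off by as much as 1e-06°.
One degree of longitude at 64.176° is 111000 × cos 64.176° ≈ 111000 × 0.4356 = 48352.5 m.
So at most 1e-06° × 48352.5 ≈ 0.0483525 m east–west.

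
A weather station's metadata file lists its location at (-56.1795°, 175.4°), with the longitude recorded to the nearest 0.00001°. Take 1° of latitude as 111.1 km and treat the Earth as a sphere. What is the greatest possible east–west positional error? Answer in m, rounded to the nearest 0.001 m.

0.309 m

Rounding to 5 decimal places leaves the longitude within ±5e-06° of the true value.
At latitude 56.1795° a degree of longitude spans 111100 m × cos 56.1795° = 111100 × 0.5566 ≈ 61837.5 m.
Maximum E–W displacement: 5e-06 × 61837.5 = 0.309187 m.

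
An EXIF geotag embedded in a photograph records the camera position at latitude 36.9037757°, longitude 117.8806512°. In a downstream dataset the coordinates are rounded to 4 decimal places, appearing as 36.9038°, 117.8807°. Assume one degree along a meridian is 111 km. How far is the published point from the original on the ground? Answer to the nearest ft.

17 ft

Δlat = 36.9037757 − 36.9038 = -0.0000243°; Δlon = 117.8806512 − 117.8807 = -0.0000488°.
North–south shift: -0.0000243 × 111000 = -2.6973 m.
East–west at this latitude: -0.0000488° × 111000 × cos 36.9038° ≈ -0.0000488 × 88760.6 = -4.33152 m.
Hypotenuse of the two orthogonal shifts: √(2.6973² + 4.33152²) = 5.10269 m.
Converting: 5.10269 m × 3.2808 ft/m ≈ 16.741 ft.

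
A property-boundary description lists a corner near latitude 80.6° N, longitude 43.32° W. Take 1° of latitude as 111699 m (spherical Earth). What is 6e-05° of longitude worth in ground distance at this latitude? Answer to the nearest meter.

One degree of longitude here spans 111699 × cos 80.6° = 111699 × 0.1633 ≈ 18243.3 m; 6e-05° of that is 1.0946 m.

1 meters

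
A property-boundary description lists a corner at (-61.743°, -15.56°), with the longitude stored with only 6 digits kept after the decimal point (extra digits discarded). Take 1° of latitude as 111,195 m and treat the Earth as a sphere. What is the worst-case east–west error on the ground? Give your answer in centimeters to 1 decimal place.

5.3 centimeters

Truncating at 6 decimal places can drop up to a full unit in the last place, so the longitude may be off by as much as 1e-06°.
One degree of longitude at 61.743° is 111195 × cos 61.743° ≈ 111195 × 0.4734 = 52642.7 m.
Maximum E–W displacement: 1e-06 × 52642.7 = 0.0526427 m.
That is 0.0526427 m = 5.2643 cm.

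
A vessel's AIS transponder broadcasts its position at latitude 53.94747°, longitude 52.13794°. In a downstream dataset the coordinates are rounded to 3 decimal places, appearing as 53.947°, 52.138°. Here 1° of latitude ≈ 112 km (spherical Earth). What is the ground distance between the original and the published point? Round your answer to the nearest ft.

The latitude changed by +0.00047° and the longitude by -0.00006°.
North–south shift: 0.00047 × 112000 = 52.64 m.
East–west at this latitude: -0.00006° × 112000 × cos 53.947° ≈ -0.00006 × 65915.7 = -3.95494 m.
Distance: √(52.64² + 3.95494²) ≈ 52.7884 m.
Converting: 52.7884 m × 3.2808 ft/m ≈ 173.19 ft.

173 ft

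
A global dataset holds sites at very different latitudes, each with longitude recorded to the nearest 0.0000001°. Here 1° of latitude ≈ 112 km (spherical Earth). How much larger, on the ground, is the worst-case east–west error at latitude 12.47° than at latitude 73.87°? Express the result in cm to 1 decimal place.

0.4 cm

Rounding to 7 decimal places leaves the longitude within ±5e-08° of the true value.
Error at 12.47° = 5e-08° × 112000 × cos 12.47° ≈ 0.0056 × 0.9764 = 0.0054679 m.
At 73.87°: 5e-08° × 112000 × cos 73.87° = 5e-08 × 112000 × 0.2778 ≈ 0.0015558 m.
So the lower-latitude error exceeds the higher by 0.0054679 − 0.0015558 = 0.0039121 m.
That is 0.00391211 m = 0.39121 cm.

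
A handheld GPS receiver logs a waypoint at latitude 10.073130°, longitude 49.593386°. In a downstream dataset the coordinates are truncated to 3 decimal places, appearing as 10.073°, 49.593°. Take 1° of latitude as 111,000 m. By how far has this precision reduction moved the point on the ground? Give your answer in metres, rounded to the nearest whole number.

Δlat = 10.073130 − 10.073 = +0.000130°; Δlon = 49.593386 − 49.593 = +0.000386°.
N–S: 0.000130° × 111000 m/° = 14.43 m.
East–west at this latitude: 0.000386° × 111000 × cos 10.073° ≈ 0.000386 × 109289 = 42.1856 m.
Combined displacement = (14.43² + 42.1856²)^½ ≈ 44.5853 m.

45 metres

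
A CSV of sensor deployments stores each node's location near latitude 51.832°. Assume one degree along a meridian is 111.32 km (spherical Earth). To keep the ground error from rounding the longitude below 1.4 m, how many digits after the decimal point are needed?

At 51.832° one degree of longitude covers 111320 × cos 51.832° ≈ 111320 × 0.6180 ≈ 68792.4 m.
With N decimal places the half-ulp bound is 0.5·10⁻ᴺ°, or 0.5·10⁻ᴺ × 68792.4 m on the ground.
Need 0.5 × 68792.4 × 10⁻ᴺ ≤ 1.4 → 10⁻ᴺ ≤ 4.070e-05, so N ≥ 4.39.
So 5 decimal places suffice (0.344 m); 4 would allow up to 3.44 m.

5 decimal places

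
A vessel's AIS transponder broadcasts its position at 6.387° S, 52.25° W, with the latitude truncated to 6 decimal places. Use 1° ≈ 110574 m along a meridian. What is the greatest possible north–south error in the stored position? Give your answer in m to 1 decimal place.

0.1 m

Truncating at 6 decimal places can drop up to a full unit in the last place, so the latitude may be off by as much as 1e-06°.
North–south distance: 1e-06° × 110574 m/° = 0.110574 m.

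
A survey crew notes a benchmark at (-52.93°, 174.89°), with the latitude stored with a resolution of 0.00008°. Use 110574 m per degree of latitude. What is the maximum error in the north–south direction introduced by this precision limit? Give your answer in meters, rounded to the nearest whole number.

With a 0.00008° grid the true value lies within half a step, ±0.00008°/2 = ±4e-05°, of the stored one.
So the N–S error is at most 4e-05 × 110574 = 4.42296 m.

4 meters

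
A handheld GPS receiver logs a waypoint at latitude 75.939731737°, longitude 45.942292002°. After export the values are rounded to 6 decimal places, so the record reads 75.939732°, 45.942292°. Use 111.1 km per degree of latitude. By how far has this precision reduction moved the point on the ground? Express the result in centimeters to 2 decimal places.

2.92 centimeters

Δlat = 75.939731737 − 75.939732 = -0.000000263°; Δlon = 45.942292002 − 45.942292 = +0.000000002°.
North–south shift: -0.000000263 × 111100 = -0.0292193 m.
East–west at this latitude: 0.000000002° × 111100 × cos 75.9397° ≈ 0.000000002 × 26990.9 = 5.39818e-05 m.
Combined displacement = (0.0292193² + 5.39818e-05²)^½ ≈ 0.0292194 m.
That is 0.0292194 m = 2.9219 cm.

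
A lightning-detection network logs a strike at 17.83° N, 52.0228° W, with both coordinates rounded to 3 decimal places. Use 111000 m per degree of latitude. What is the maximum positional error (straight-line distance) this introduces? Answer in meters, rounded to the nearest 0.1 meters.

76.6 meters

Rounding to 3 decimal places leaves each coordinate within ±0.0005° of the true value.
North–south component: 0.0005° × 111000 = 55.5 m.
East–west component at 17.83°: 0.0005° × 111000 × cos 17.83° ≈ 0.0005 × 105669 ≈ 52.8343 m.
Combining orthogonally: (55.5² + 52.8343²)^½ ≈ 76.6271 m.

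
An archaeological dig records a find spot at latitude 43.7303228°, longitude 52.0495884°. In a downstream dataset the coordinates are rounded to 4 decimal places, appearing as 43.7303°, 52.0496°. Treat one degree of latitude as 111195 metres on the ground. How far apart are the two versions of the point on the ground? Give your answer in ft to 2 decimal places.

Δlat = 43.7303228 − 43.7303 = +0.0000228°; Δlon = 52.0495884 − 52.0496 = -0.0000116°.
N–S: 0.0000228° × 111195 m/° = 2.53525 m.
East–west at this latitude: -0.0000116° × 111195 × cos 43.7303° ≈ -0.0000116 × 80349.7 = -0.932056 m.
Combined displacement = (2.53525² + 0.932056²)^½ ≈ 2.70115 m.
Converting: 2.70115 m × 3.2808 ft/m ≈ 8.862 ft.

8.86 ft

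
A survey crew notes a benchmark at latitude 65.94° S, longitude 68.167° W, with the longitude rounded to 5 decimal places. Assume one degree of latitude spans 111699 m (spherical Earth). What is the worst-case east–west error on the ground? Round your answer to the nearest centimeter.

Rounding to 5 decimal places leaves the longitude within ±5e-06° of the true value.
Parallels shrink by cos φ, so at 65.94° a degree of longitude is 111699 × 0.4077 ≈ 45538.9 m.
Maximum E–W displacement: 5e-06 × 45538.9 = 0.227695 m.
That is 0.227695 m = 22.769 cm.

23 centimeters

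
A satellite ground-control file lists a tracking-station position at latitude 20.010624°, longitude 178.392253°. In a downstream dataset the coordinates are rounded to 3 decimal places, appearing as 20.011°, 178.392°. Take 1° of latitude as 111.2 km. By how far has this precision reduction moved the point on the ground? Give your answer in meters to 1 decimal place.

49.5 meters

Δlat = 20.010624 − 20.011 = -0.000376°; Δlon = 178.392253 − 178.392 = +0.000253°.
N–S: -0.000376° × 111200 m/° = -41.8112 m.
E–W at 20.011°: 0.000253° × 111200 × cos 20.011° = 0.000253 × 111200 × 0.9396 ≈ 26.4351 m.
Distance: √(41.8112² + 26.4351²) ≈ 49.4671 m.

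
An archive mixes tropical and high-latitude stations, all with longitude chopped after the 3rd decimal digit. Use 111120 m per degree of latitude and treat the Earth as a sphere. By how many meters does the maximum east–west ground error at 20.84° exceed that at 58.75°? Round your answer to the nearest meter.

Truncating at 3 decimal places can drop up to a full unit in the last place, so the longitude may be off by as much as 0.001°.
Error at 20.84° = 0.001° × 111120 × cos 20.84° ≈ 111.12 × 0.9346 = 103.85 m.
Error at 58.75° = 0.001° × 111120 × cos 58.75° ≈ 111.12 × 0.5188 = 57.646 m.
Difference: 103.85 − 57.646 = 46.204 m.

46 meters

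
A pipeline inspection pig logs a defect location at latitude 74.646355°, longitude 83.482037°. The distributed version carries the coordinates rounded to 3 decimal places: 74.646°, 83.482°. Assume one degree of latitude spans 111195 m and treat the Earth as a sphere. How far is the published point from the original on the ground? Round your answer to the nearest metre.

39 metres

The latitude changed by +0.000355° and the longitude by +0.000037°.
N–S: 0.000355° × 111195 m/° = 39.4742 m.
E–W at 74.646°: 0.000037° × 111195 × cos 74.646° = 0.000037 × 111195 × 0.2648 ≈ 1.08937 m.
Combined displacement = (39.4742² + 1.08937²)^½ ≈ 39.4893 m.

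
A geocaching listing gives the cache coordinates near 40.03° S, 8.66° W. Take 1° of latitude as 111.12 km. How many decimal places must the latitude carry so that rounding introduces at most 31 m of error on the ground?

4 decimal places

One degree of latitude covers 111120 m.
Rounding to N decimal places gives at most 0.5 × 10⁻ᴺ degrees of error, i.e. 0.5 × 10⁻ᴺ × 111120 m.
Setting 55560 × 10⁻ᴺ ≤ 31 gives 10ᴺ ≥ 1792, i.e. N ≥ 3.25.
N = 3 would give 55.6 m (too coarse); N = 4 gives 5.56 m ≤ 31 m.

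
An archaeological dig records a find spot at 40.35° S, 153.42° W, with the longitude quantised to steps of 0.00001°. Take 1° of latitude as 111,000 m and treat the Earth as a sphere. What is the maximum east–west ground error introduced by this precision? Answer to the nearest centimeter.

42 centimeters

With a 0.00001° grid the true value lies within half a step, ±0.00001°/2 = ±5e-06°, of the stored one.
Parallels shrink by cos φ, so at 40.35° a degree of longitude is 111000 × 0.7621 ≈ 84593.5 m.
So at most 5e-06° × 84593.5 ≈ 0.422968 m east–west.
That is 0.422968 m = 42.297 cm.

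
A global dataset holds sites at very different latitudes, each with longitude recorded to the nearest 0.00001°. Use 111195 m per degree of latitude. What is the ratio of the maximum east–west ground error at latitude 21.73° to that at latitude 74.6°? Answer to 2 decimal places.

3.50

Rounding to 5 decimal places leaves the longitude within ±5e-06° of the true value.
At 21.73°: 5e-06° × 111195 × cos 21.73° = 5e-06 × 111195 × 0.9289 ≈ 0.51647 m.
At 74.6°: 5e-06° × 111195 × cos 74.6° = 5e-06 × 111195 × 0.2656 ≈ 0.14764 m.
The ratio reduces to cos 21.73° / cos 74.6° = 0.9289/0.2656 ≈ 3.4981.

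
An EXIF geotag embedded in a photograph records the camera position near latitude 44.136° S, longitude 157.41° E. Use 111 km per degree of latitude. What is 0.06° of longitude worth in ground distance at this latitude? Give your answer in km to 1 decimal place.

At 44.136° a degree of longitude is 111000 × cos 44.136° ≈ 79663.5 m, so 0.06° corresponds to 4779.81 m.
That is 4779.81 m = 4.7798 km.

4.8 km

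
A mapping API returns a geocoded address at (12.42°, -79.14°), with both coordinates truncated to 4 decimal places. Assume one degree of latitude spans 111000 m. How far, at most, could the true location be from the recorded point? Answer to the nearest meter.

16 meters

Truncating at 4 decimal places can drop up to a full unit in the last place, so each coordinate may be off by as much as 0.0001°.
Latitude error → 0.0001 × 111000 = 11.1 m along the meridian.
East–west component at 12.42°: 0.0001° × 111000 × cos 12.42° ≈ 0.0001 × 108402 ≈ 10.8402 m.
Worst case both components are at the extreme and orthogonal: √(11.1² + 10.8402²) ≈ 15.5152 m.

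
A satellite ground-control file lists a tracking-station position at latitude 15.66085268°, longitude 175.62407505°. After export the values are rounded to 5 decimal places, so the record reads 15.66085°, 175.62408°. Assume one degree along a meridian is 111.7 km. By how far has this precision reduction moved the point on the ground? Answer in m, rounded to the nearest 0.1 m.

0.6 m

The latitude changed by +0.00000268° and the longitude by -0.00000495°.
N–S: 0.00000268° × 111700 m/° = 0.299356 m.
E–W at 15.6608°: -0.00000495° × 111700 × cos 15.6608° = -0.00000495 × 111700 × 0.9629 ≈ -0.532389 m.
Distance: √(0.299356² + 0.532389²) ≈ 0.61078 m.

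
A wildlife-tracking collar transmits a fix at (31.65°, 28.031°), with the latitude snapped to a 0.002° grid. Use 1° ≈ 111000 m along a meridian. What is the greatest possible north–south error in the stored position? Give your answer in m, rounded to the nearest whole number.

With a 0.002° grid the true value lies within half a step, ±0.002°/2 = ±0.001°, of the stored one.
North–south distance: 0.001° × 111000 m/° = 111 m.

111 m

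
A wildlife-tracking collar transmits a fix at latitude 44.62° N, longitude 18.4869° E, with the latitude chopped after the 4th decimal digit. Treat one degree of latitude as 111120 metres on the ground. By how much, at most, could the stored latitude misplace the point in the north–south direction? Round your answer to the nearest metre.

Truncating at 4 decimal places can drop up to a full unit in the last place, so the latitude may be off by as much as 0.0001°.
North–south distance: 0.0001° × 111120 m/° = 11.112 m.

11 metres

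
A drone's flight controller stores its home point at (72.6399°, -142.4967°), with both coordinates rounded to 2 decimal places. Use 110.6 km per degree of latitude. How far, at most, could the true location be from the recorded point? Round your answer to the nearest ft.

Rounding to 2 decimal places leaves each coordinate within ±0.005° of the true value.
North–south component: 0.005° × 110600 = 553 m.
E–W at 72.6399°: 0.005° × 110600 × cos 72.6399° = 0.005 × 110600 × 0.2984 ≈ 165.002 m.
Worst case both components are at the extreme and orthogonal: √(553² + 165.002²) ≈ 577.092 m.
In feet: 577.092 m ÷ 0.3048 ≈ 1893.3 ft.

1893 ft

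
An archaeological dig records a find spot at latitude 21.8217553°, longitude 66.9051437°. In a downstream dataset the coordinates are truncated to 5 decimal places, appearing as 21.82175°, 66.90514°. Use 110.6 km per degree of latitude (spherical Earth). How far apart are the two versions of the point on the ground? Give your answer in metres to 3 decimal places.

0.699 metres

Δlat = 21.8217553 − 21.82175 = +0.0000053°; Δlon = 66.9051437 − 66.90514 = +0.0000037°.
N–S: 0.0000053° × 110600 m/° = 0.58618 m.
East–west at this latitude: 0.0000037° × 110600 × cos 21.8218° ≈ 0.0000037 × 102675 = 0.379897 m.
Distance: √(0.58618² + 0.379897²) ≈ 0.698519 m.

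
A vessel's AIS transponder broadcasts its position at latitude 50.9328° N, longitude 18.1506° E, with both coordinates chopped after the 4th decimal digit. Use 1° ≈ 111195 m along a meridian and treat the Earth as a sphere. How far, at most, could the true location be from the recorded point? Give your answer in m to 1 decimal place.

13.1 m

Truncating at 4 decimal places can drop up to a full unit in the last place, so each coordinate may be off by as much as 0.0001°.
North–south component: 0.0001° × 111195 = 11.1195 m.
East–west component at 50.9328°: 0.0001° × 111195 × cos 50.9328° ≈ 0.0001 × 70078.6 ≈ 7.00786 m.
Worst case both components are at the extreme and orthogonal: √(11.1195² + 7.00786²) ≈ 13.1436 m.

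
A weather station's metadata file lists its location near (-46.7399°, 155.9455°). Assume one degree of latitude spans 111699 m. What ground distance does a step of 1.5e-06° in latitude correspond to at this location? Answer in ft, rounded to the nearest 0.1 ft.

0.5 ft

1.5e-06° × 111699 m/° = 0.167549 m.
Converting: 0.167549 m × 3.2808 ft/m ≈ 0.5497 ft.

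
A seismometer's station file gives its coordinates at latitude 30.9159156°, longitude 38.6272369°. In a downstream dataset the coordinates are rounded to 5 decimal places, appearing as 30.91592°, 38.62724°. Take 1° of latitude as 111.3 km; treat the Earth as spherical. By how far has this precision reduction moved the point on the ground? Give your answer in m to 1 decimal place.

Δlat = 30.9159156 − 30.91592 = -0.0000044°; Δlon = 38.6272369 − 38.62724 = -0.0000031°.
North–south shift: -0.0000044 × 111300 = -0.48972 m.
East–west at this latitude: -0.0000031° × 111300 × cos 30.9159° ≈ -0.0000031 × 95486.7 = -0.296009 m.
Hypotenuse of the two orthogonal shifts: √(0.48972² + 0.296009²) = 0.57223 m.

0.6 m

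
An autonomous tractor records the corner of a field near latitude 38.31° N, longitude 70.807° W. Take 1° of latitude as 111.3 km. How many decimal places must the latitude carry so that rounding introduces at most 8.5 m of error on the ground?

4 decimal places

One degree of latitude covers 111300 m.
Rounding to N decimal places gives at most 0.5 × 10⁻ᴺ degrees of error, i.e. 0.5 × 10⁻ᴺ × 111300 m.
Need 0.5 × 111300 × 10⁻ᴺ ≤ 8.5 → 10⁻ᴺ ≤ 1.527e-04, so N ≥ 3.82.
N = 3 would give 55.6 m (too coarse); N = 4 gives 5.57 m ≤ 8.5 m.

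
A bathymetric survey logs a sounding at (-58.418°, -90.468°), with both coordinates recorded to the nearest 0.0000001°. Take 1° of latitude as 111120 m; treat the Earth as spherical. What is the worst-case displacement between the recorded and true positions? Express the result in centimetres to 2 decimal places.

0.63 centimetres

Rounding to 7 decimal places leaves each coordinate within ±5e-08° of the true value.
Latitude error → 5e-08 × 111120 = 0.005556 m along the meridian.
Longitude error → 5e-08 × 111120 × cos 58.418° = 5e-08 × 111120 × 0.5237 ≈ 0.00290978 m.
Worst case both components are at the extreme and orthogonal: √(0.005556² + 0.00290978²) ≈ 0.00627184 m.
That is 0.00627184 m = 0.62718 cm.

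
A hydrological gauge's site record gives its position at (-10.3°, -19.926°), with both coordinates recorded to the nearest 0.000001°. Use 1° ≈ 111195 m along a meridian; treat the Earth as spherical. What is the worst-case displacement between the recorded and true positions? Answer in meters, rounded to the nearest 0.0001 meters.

0.0780 meters

Rounding to 6 decimal places leaves each coordinate within ±5e-07° of the true value.
N–S: 5e-07° × 111195 m/° = 0.0555975 m.
Longitude error → 5e-07 × 111195 × cos 10.3° = 5e-07 × 111195 × 0.9839 ≈ 0.0547015 m.
Combining orthogonally: (0.0555975² + 0.0547015²)^½ ≈ 0.0779958 m.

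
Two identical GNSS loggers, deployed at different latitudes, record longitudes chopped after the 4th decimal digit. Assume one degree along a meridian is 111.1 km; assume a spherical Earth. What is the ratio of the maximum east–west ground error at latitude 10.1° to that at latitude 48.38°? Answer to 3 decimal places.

Truncating at 4 decimal places can drop up to a full unit in the last place, so the longitude may be off by as much as 0.0001°.
Error at 10.1° = 0.0001° × 111100 × cos 10.1° ≈ 11.11 × 0.9845 = 10.938 m.
Error at 48.38° = 0.0001° × 111100 × cos 48.38° ≈ 11.11 × 0.6642 = 7.3791 m.
Ratio: 10.938 / 7.3791 = cos 10.1° / cos 48.38° ≈ 1.4823.

1.482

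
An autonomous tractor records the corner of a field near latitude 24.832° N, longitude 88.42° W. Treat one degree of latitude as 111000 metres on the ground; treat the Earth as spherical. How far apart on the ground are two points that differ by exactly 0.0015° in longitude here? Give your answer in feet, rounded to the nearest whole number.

One degree of longitude here spans 111000 × cos 24.832° = 111000 × 0.9075 ≈ 100737 m; 0.0015° of that is 151.106 m.
In feet: 151.106 m ÷ 0.3048 ≈ 495.75 ft.

496 feet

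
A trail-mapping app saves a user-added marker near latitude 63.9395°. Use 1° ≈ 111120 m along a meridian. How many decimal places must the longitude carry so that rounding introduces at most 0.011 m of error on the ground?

7 decimal places

At 63.9395° one degree of longitude covers 111120 × cos 63.9395° ≈ 111120 × 0.4393 ≈ 48817.2 m.
Rounding to N decimal places gives at most 0.5 × 10⁻ᴺ degrees of error, i.e. 0.5 × 10⁻ᴺ × 48817.2 m.
Need 0.5 × 48817.2 × 10⁻ᴺ ≤ 0.011 → 10⁻ᴺ ≤ 4.507e-07, so N ≥ 6.35.
N = 6 would give 0.0244 m (too coarse); N = 7 gives 0.00244 m ≤ 0.011 m.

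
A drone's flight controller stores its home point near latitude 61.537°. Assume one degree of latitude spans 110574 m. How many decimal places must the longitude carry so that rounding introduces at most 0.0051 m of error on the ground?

At 61.537° one degree of longitude covers 110574 × cos 61.537° ≈ 110574 × 0.4766 ≈ 52698.6 m.
N decimal places → at most half a unit in the last place, 0.5 × 10⁻ᴺ° = 52698.6/2 × 10⁻ᴺ m.
Setting 26349.3 × 10⁻ᴺ ≤ 0.0051 gives 10ᴺ ≥ 5.167e+06, i.e. N ≥ 6.71.
So 7 decimal places suffice (0.00263 m); 6 would allow up to 0.0263 m.

7 decimal places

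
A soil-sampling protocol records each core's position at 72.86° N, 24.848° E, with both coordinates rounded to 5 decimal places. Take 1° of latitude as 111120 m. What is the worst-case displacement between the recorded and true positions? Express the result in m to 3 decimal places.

0.579 m

Rounding to 5 decimal places leaves each coordinate within ±5e-06° of the true value.
North–south component: 5e-06° × 111120 = 0.5556 m.
E–W at 72.86°: 5e-06° × 111120 × cos 72.86° = 5e-06 × 111120 × 0.2947 ≈ 0.163739 m.
Worst case both components are at the extreme and orthogonal: √(0.5556² + 0.163739²) ≈ 0.579225 m.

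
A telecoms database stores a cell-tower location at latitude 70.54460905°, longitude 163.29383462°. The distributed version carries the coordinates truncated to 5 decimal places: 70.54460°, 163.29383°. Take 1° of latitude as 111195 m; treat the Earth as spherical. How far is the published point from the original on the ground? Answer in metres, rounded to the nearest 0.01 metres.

1.02 metres

Δlat = 70.54460905 − 70.54460 = +0.00000905°; Δlon = 163.29383462 − 163.29383 = +0.00000462°.
N–S: 0.00000905° × 111195 m/° = 1.00631 m.
East–west at this latitude: 0.00000462° × 111195 × cos 70.5446° ≈ 0.00000462 × 37036.1 = 0.171107 m.
Distance: √(1.00631² + 0.171107²) ≈ 1.02076 m.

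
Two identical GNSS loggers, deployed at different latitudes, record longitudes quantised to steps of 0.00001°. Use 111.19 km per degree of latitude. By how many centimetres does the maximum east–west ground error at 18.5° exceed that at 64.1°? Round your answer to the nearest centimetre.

28 centimetres

With a 0.00001° grid the true value lies within half a step, ±0.00001°/2 = ±5e-06°, of the stored one.
Error at 18.5° = 5e-06° × 111190 × cos 18.5° ≈ 0.55595 × 0.9483 = 0.52722 m.
Error at 64.1° = 5e-06° × 111190 × cos 64.1° ≈ 0.55595 × 0.4368 = 0.24284 m.
Difference: 0.52722 − 0.24284 = 0.28438 m.
That is 0.284381 m = 28.438 cm.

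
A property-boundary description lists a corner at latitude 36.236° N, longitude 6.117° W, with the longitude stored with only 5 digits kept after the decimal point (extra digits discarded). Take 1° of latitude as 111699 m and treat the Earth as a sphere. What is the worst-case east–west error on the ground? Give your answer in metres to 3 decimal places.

Truncating at 5 decimal places can drop up to a full unit in the last place, so the longitude may be off by as much as 1e-05°.
Parallels shrink by cos φ, so at 36.236° a degree of longitude is 111699 × 0.8066 ≈ 90095.2 m.
East–west error: 1e-05° × 90095.2 m/° ≈ 0.900952 m.

0.901 metres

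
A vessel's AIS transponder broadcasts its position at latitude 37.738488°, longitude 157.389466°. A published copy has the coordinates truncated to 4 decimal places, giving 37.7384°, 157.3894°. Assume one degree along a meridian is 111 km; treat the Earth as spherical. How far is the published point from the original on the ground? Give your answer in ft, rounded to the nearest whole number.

37 ft

The latitude changed by +0.000088° and the longitude by +0.000066°.
North–south shift: 0.000088 × 111000 = 9.768 m.
E–W at 37.7384°: 0.000066° × 111000 × cos 37.7384° = 0.000066 × 111000 × 0.7908 ≈ 5.7935 m.
Hypotenuse of the two orthogonal shifts: √(9.768² + 5.7935²) = 11.3569 m.
Converting: 11.3569 m × 3.2808 ft/m ≈ 37.26 ft.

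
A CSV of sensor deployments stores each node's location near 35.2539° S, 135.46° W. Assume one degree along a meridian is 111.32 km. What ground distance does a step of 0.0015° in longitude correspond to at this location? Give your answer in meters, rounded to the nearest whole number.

136 meters

At 35.2539° a degree of longitude is 111320 × cos 35.2539° ≈ 90904.2 m, so 0.0015° corresponds to 136.356 m.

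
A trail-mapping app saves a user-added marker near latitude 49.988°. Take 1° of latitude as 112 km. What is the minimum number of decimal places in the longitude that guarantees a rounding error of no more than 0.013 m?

At 49.988° one degree of longitude covers 112000 × cos 49.988° ≈ 112000 × 0.6429 ≈ 72010.2 m.
N decimal places → at most half a unit in the last place, 0.5 × 10⁻ᴺ° = 72010.2/2 × 10⁻ᴺ m.
Need 0.5 × 72010.2 × 10⁻ᴺ ≤ 0.013 → 10⁻ᴺ ≤ 3.611e-07, so N ≥ 6.44.
N = 6 would give 0.036 m (too coarse); N = 7 gives 0.0036 m ≤ 0.013 m.

7 decimal places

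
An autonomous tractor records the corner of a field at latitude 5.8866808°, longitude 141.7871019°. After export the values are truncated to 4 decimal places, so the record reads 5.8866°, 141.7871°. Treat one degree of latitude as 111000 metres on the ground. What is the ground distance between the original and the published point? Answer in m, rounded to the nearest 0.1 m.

9.0 m

The latitude changed by +0.0000808° and the longitude by +0.0000019°.
N–S: 0.0000808° × 111000 m/° = 8.9688 m.
East–west at this latitude: 0.0000019° × 111000 × cos 5.8866° ≈ 0.0000019 × 110415 = 0.209788 m.
Combined displacement = (8.9688² + 0.209788²)^½ ≈ 8.97125 m.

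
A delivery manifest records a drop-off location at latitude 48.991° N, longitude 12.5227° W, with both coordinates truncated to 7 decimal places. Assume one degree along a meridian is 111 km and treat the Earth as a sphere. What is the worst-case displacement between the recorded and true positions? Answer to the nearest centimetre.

Truncating at 7 decimal places can drop up to a full unit in the last place, so each coordinate may be off by as much as 1e-07°.
N–S: 1e-07° × 111000 m/° = 0.0111 m.
East–west component at 48.991°: 1e-07° × 111000 × cos 48.991° ≈ 1e-07 × 72835.7 ≈ 0.00728357 m.
The two errors are perpendicular, so the maximum displacement is √(0.0111² + 0.00728357²) ≈ 0.0132763 m.
That is 0.0132763 m = 1.3276 cm.

1 centimetres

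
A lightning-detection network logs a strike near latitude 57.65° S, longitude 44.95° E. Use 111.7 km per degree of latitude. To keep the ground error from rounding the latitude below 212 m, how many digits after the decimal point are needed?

3

One degree of latitude covers 111700 m.
With N decimal places the half-ulp bound is 0.5·10⁻ᴺ°, or 0.5·10⁻ᴺ × 111700 m on the ground.
Need 0.5 × 111700 × 10⁻ᴺ ≤ 212 → 10⁻ᴺ ≤ 3.796e-03, so N ≥ 2.42.
At 2 places the error can reach 558 m, but 3 places keeps it to 55.9 m.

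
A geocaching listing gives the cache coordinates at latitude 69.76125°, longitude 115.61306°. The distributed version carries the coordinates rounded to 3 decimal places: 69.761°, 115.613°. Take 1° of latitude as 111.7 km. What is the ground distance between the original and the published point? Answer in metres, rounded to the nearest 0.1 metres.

28.0 metres

The latitude changed by +0.00025° and the longitude by +0.00006°.
North–south shift: 0.00025 × 111700 = 27.925 m.
E–W at 69.761°: 0.00006° × 111700 × cos 69.761° = 0.00006 × 111700 × 0.3459 ≈ 2.31847 m.
Combined displacement = (27.925² + 2.31847²)^½ ≈ 28.0211 m.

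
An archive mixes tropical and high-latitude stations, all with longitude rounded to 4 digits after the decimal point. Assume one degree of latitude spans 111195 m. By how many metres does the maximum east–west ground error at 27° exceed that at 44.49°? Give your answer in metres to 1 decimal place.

1.0 metres

Rounding to 4 decimal places leaves the longitude within ±5e-05° of the true value.
At 27°: 5e-05° × 111195 × cos 27° = 5e-05 × 111195 × 0.8910 ≈ 4.9538 m.
Error at 44.49° = 5e-05° × 111195 × cos 44.49° ≈ 5.5598 × 0.7134 = 3.9662 m.
So the lower-latitude error exceeds the higher by 4.9538 − 3.9662 = 0.9876 m.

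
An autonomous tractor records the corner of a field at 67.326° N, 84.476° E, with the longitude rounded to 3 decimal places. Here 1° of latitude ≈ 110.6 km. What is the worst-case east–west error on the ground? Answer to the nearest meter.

Rounding to 3 decimal places leaves the longitude within ±0.0005° of the true value.
At latitude 67.326° a degree of longitude spans 110600 m × cos 67.326° = 110600 × 0.3855 ≈ 42634.9 m.
East–west error: 0.0005° × 42634.9 m/° ≈ 21.3175 m.

21 meters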